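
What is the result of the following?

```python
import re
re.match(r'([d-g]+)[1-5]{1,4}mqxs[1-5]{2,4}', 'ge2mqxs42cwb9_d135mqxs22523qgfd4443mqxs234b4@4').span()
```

`re.match` only tries the pattern at the start of the string.
The match spans [0:9] → 'ge2mqxs42'.

(0, 9)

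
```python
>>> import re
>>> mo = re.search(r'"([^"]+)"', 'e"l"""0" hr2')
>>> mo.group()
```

'"l"'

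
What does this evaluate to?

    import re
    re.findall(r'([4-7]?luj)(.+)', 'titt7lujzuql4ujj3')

[('7luj', 'zuql4ujj3')]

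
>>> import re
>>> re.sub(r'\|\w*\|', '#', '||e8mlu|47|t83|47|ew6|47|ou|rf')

'#e8mlu#t83#ew6#ou|rf'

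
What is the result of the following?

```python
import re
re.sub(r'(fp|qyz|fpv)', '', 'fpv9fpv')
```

'v9v'

Alternation isn't longest-match — the leftmost alternative that fits at this position is chosen.
Each match is replaced by ''.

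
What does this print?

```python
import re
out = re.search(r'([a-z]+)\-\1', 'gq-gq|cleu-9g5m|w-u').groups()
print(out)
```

The match spans [0:5] → 'gq-gq'.
Captured: group 1 = 'gq'.

('gq',)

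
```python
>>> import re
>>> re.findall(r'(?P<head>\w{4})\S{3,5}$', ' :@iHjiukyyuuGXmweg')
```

['yuuG']

Pattern: exactly 4 of a word character (captured as 'head'); then 3 to 5 of a non-whitespace character; then anchored at the end.
`findall` collects group 1 from the one match (1 total).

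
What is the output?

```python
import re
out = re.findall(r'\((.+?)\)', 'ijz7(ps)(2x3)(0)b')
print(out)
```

Matches: at [4:8] match '(ps)', group 1 = 'ps'; at [8:13] match '(2x3)', group 1 = '2x3'; at [13:16] match '(0)', group 1 = '0'.
Because there's exactly one group, `findall` drops the full match and keeps group 1 from each hit.

['ps', '2x3', '0']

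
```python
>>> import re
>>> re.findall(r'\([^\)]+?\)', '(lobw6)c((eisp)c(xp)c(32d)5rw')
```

['(lobw6)', '((eisp)', '(xp)', '(32d)']

`findall` yields the raw match text (4 of them) because the pattern has no groups.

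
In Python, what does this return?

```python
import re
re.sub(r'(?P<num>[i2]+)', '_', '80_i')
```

This matches one or more of one of [i2] (captured as 'num').
Matches: at [3:4] → 'i'.
`sub` substitutes '_' at each match site.

'80__'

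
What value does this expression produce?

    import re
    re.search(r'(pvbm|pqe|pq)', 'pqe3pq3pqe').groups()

('pqe',)

Branches in `(...|...)` are attempted left-to-right; the first branch that allows the whole pattern to succeed is taken.
`re.search` scans for the first position where the pattern succeeds.
The match spans [0:3] → 'pqe'.
Captured: group 1 = 'pqe'.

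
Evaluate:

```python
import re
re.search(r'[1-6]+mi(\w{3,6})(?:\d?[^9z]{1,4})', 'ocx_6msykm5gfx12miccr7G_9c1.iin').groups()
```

('ccr7G_',)

Pattern: one or more of a character in [1-6], then the literal 'mi'; then 3 to 6 of a word character (captured); then optionally a digit, then 1 to 4 of any character except [9z] (non-capturing group).
Unlike `match`, `search` isn't anchored — it looks for the pattern anywhere in the string.
The match spans [14:29] → '12miccr7G_9c1.i'.
Captured: group 1 = 'ccr7G_'.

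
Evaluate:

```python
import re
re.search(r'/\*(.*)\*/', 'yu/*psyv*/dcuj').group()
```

'/*psyv*/'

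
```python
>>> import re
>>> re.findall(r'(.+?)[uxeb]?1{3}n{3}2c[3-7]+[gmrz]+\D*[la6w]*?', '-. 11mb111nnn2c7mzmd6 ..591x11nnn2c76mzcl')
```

One capturing group, so `findall` returns just the captured substring from the one match — 1 in all.

['-. 11m']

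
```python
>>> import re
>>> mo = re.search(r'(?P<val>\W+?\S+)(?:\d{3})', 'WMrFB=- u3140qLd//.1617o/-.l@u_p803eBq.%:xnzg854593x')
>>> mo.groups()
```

('=- u3140qLd//.1617o/-.l@u_p803eBq.%:xnzg854',)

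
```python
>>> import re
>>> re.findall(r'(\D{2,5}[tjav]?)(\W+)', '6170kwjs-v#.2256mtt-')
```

Pattern: 2 to 5 of a non-digit, then optionally one of [tjav] (captured); then one or more of a non-word character (captured).
`findall` packs the 2 group values into a tuple for every match.

[('kwjs-v', '#.'), ('mtt', '-')]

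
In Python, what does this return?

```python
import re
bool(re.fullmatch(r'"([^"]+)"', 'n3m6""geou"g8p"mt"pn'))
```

False

`fullmatch` succeeds only if the pattern covers the string from start to end.
Here the string isn't matched end-to-end, so the call returns None, and `bool(None)` is False.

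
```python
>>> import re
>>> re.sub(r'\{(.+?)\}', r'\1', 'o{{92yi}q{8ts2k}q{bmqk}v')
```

The `?` after the quantifier makes it lazy — it takes as little as possible before letting the rest of the pattern try.
Each match is replaced using the text its own group 1 captured.

'o{92yiq8ts2kqbmqkv'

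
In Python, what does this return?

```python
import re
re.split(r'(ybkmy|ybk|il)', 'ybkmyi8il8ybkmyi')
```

Branches in `(...|...)` are attempted left-to-right; the first branch that allows the whole pattern to succeed is taken.
Matches to split on: at [0:5] → 'ybkmy'; at [7:9] → 'il'; at [10:15] → 'ybkmy'.
`re.split` interleaves the captured-group text with the surrounding fragments.

['', 'ybkmy', 'i8', 'il', '8', 'ybkmy', 'i']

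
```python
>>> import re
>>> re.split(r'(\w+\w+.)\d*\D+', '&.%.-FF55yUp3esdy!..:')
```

['&.%.-', 'FF55yUp3esdy!', '']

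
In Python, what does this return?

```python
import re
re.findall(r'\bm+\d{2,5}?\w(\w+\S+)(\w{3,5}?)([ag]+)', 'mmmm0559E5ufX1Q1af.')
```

[('9E5ufX', '1Q1', 'a')]

Because the quantifier is non-greedy, it stops expanding at the earliest point where the rest of the pattern can succeed.
With 3 capturing groups, `findall` returns a 3-tuple per match.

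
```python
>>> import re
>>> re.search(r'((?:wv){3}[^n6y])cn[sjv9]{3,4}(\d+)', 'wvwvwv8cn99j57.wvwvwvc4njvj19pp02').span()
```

(0, 14)

Pattern: the literal 'wv' repeated 3 times, then any character except [n6y] (captured); then the literal 'cn', then 3 to 4 of one of [sjv9]; then one or more of a digit (captured).
Unlike `match`, `search` isn't anchored — it looks for the pattern anywhere in the string.
The match spans [0:14] → 'wvwvwv8cn99j57'.
Captured: group 1 = 'wvwvwv8', group 2 = '57'.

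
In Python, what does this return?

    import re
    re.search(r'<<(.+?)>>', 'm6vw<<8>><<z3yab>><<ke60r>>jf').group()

'<<8>>'

A non-greedy quantifier consumes as few characters as it can — just enough that the remainder of the pattern still matches from where it stops; whatever follows it matches normally.
`search` walks the string left to right and returns the first match it finds.
The match spans [4:9] → '<<8>>'.
Captured: group 1 = '8'.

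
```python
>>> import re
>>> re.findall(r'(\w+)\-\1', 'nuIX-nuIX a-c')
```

['nuIX']

`\1` is not a pattern — it's the concrete string captured by group 1, re-applied verbatim.
Matches: at [0:9] match 'nuIX-nuIX', group 1 = 'nuIX'.
One capturing group, so `findall` returns just the captured substring from the one match — 1 in all.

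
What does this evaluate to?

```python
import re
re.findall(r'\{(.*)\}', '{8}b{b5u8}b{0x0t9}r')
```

['8}b{b5u8}b{0x0t9']

With a single group, `findall` returns only what that group captured — 1 item.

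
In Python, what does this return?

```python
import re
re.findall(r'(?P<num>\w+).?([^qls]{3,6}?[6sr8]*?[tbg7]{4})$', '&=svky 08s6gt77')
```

2 groups means the one result is a tuple of 2 captured strings — 1 here.

[('svky', ' 08s6gt77')]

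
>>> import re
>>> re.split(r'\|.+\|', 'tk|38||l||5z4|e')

['tk', 'e']

Matches to split on: at [2:14] → '|38||l||5z4|'.
The string is cut at each match, leaving 2 pieces.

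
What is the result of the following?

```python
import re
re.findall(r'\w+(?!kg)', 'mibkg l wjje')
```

A negative assertion filters positions out without eating any characters.
Walking the string: at [0:5] → 'mibkg'; at [6:7] → 'l'; at [8:12] → 'wjje'.
No capturing groups, so `findall` returns the 3 full match strings.

['mibkg', 'l', 'wjje']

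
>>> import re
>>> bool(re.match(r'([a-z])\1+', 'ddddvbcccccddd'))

True

After group 1 captures some text, `\1` only succeeds where that same text appears again.
With `match`, the pattern is implicitly anchored at the beginning.
The match spans [0:4] → 'dddd'.
Captured: group 1 = 'd'.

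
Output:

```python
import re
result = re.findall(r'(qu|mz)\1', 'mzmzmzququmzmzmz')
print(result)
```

['mz', 'qu', 'mz']

A backreference is literal: `\1` must see the identical characters the first group matched.
One capturing group, so `findall` returns just the captured substring from each match — 3 in all.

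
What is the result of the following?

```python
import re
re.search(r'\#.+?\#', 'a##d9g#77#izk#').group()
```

'##d9g#'

The match spans [1:7] → '##d9g#'.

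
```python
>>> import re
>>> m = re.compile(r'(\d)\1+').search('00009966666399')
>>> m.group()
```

`\1` is not a pattern — it's the concrete string captured by group 1, re-applied verbatim.
`re.search` scans for the first position where the pattern succeeds.
The match spans [0:4] → '0000'.
Captured: group 1 = '0'.

'0000'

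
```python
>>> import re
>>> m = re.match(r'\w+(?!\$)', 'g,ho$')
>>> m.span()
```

(0, 1)

`(?!…)`/`(?<!…)` only lets a position through if the neighbouring text does NOT match; no characters are consumed.
With `match`, the pattern is implicitly anchored at the beginning.
The match spans [0:1] → 'g'.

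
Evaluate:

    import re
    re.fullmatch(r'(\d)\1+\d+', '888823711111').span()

The backreference `\1` re-matches whatever the first group consumed, character for character.
For `fullmatch`, every character of the input must be accounted for by the pattern.
The match spans [0:12] → '888823711111'.
Captured: group 1 = '8'.

(0, 12)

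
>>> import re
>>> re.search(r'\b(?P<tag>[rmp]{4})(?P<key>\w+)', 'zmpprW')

None

Pattern: a word boundary (`\b`, zero-width); then exactly 4 of one of [rmp] (captured as 'tag'); then one or more of a word character (captured as 'key').
`re.search` scans for the first position where the pattern succeeds.
Here no position works, so the call returns None.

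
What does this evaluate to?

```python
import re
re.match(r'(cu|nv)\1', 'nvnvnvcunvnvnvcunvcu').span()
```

With `match`, the pattern is implicitly anchored at the beginning.
The match spans [0:4] → 'nvnv'.

(0, 4)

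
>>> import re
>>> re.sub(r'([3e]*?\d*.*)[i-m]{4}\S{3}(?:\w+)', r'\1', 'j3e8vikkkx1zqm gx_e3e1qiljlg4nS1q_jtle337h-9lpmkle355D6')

'j3e8vikkkx1zqm gx_e3e1q-9lpmkle355D6'

The pattern matches zero or more of one of [3e] (lazy), then zero or more of a digit, then zero or more of any character (captured); then exactly 4 of a character in [i-m], then exactly 3 of a non-whitespace character; then one or more of a word character (non-capturing group).
Matches: at [0:42] → 'j3e8vikkkx1zqm gx_e3e1qiljlg4nS1q_jtle337h'.
Each match is replaced using the text its own group 1 captured.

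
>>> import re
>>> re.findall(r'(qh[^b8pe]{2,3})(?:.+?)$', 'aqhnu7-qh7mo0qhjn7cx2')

This matches the literal 'qh', then 2 to 3 of any character except [b8pe] (captured); then one or more of any character (lazy) (non-capturing group); then anchored at the end.
Matches: at [1:21] match 'qhnu7-qh7mo0qhjn7cx2', group 1 = 'qhnu7'.
`findall` collects group 1 from the one match (1 total).

['qhnu7']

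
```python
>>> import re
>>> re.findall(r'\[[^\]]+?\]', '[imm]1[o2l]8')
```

`findall` yields the raw match text (2 of them) because the pattern has no groups.

['[imm]', '[o2l]']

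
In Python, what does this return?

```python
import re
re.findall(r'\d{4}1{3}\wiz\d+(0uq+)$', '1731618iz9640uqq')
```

Pattern: exactly 4 of a digit; then exactly 3 of a literal '1', then a word character, then the literal 'iz'; then one or more of a digit; then the literal '0u', then one or more of a literal 'q' (captured); then anchored at the end.
One capturing group, so `findall` returns just the captured substring from each match — 0 in all.
Nothing in the string satisfies the pattern, so the list is empty.

[]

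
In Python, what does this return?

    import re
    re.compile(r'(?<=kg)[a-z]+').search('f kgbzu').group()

'bzu'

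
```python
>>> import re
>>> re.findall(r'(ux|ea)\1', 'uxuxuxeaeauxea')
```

`\1` has to match the exact text group 1 already captured.
With a single group, `findall` returns only what that group captured — 2 items.

['ux', 'ea']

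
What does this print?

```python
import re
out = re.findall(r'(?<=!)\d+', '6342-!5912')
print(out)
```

Because the assertion is zero-width, the text it checks is not consumed and won't appear in the result.
Walking the string: at [6:10] → '5912'.
`findall` yields the raw match text (1 of them) because the pattern has no groups.

['5912']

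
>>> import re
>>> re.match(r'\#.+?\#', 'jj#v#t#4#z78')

With `match`, the pattern is implicitly anchored at the beginning.
Here the pattern fails at index 0, so the call returns None.

None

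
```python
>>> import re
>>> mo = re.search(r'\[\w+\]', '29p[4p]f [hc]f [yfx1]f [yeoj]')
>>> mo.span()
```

The match spans [3:7] → '[4p]'.

(3, 7)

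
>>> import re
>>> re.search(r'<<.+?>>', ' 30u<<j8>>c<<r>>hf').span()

(4, 10)

The match spans [4:10] → '<<j8>>'.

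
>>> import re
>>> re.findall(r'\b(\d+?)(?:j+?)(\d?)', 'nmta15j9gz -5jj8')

[('5', '')]

Because the quantifier is non-greedy, it stops expanding at the earliest point where the rest of the pattern can succeed.
With 2 capturing groups, `findall` returns a 2-tuple per match.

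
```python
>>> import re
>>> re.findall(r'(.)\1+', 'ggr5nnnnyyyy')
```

['g', 'n', 'y']

`\1` has to match the exact text group 1 already captured.
Matches: at [0:2] match 'gg', group 1 = 'g'; at [4:8] match 'nnnn', group 1 = 'n'; at [8:12] match 'yyyy', group 1 = 'y'.
`findall` collects group 1 from each match (3 total).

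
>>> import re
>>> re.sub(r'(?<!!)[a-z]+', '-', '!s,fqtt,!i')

'!s,-,!i'

The negative lookaround is zero-width — it rules out positions where the adjacent text would match, without consuming anything.
Matches: at [3:7] → 'fqtt'.
`sub` substitutes '-' at each match site.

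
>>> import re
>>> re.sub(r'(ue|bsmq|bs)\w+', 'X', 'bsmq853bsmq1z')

Each match is replaced by 'X'.

'X'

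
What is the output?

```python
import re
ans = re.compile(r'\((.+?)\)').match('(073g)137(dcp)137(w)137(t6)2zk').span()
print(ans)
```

(0, 6)

A non-greedy quantifier consumes as few characters as it can — just enough that the remainder of the pattern still matches from where it stops; whatever follows it matches normally.
With `match`, the pattern is implicitly anchored at the beginning.
The match spans [0:6] → '(073g)'.
Captured: group 1 = '073g'.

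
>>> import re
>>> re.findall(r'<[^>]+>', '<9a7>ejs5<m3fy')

['<9a7>']

Matches: at [0:5] → '<9a7>'.
No capturing groups, so `findall` returns the 1 full match string.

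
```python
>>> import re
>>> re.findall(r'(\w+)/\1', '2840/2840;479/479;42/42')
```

['2840', '479', '42']

The backreference `\1` re-matches whatever the first group consumed, character for character.
Because there's exactly one group, `findall` drops the full match and keeps group 1 from each hit.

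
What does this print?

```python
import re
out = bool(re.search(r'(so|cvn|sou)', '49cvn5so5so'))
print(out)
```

True

The match spans [2:5] → 'cvn'.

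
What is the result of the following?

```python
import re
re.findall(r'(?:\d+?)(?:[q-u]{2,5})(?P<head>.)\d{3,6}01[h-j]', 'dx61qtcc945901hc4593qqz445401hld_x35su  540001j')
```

['z']

This matches one or more of a digit (lazy) (non-capturing group); then 2 to 5 of a character in [q-u] (non-capturing group); then any character (captured as 'head'); then 3 to 6 of a digit, then the literal '01', then a character in [h-j].
Scanning left to right: at [16:30] match '4593qqz445401h', group 1 = 'z'.
One capturing group, so `findall` returns just the captured substring from the one match — 1 in all.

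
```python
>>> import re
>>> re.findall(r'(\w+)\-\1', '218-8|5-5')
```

`\1` has to match the exact text group 1 already captured.
Walking the string: at [2:5] match '8-8', group 1 = '8'; at [6:9] match '5-5', group 1 = '5'.
`findall` collects group 1 from each match (2 total).

['8', '5']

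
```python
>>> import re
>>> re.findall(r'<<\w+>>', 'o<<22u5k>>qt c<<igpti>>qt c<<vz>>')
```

Matches: at [1:10] → '<<22u5k>>'; at [14:23] → '<<igpti>>'; at [27:33] → '<<vz>>'.
Since nothing is captured, `findall` lists the 3 matched substrings directly.

['<<22u5k>>', '<<igpti>>', '<<vz>>']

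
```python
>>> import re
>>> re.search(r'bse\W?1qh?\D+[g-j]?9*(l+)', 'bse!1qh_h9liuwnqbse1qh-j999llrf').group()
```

'bse!1qh_h9l'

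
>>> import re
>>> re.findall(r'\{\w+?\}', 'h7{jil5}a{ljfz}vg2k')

['{jil5}', '{ljfz}']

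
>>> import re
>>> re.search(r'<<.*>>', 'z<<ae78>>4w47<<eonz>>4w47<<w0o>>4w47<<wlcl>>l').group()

'<<ae78>>4w47<<eonz>>4w47<<w0o>>4w47<<wlcl>>'

The match spans [1:44] → '<<ae78>>4w47<<eonz>>4w47<<w0o>>4w47<<wlcl>>'.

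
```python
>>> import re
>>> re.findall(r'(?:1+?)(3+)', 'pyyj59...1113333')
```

Pattern: one or more of a literal '1' (lazy) (non-capturing group); then one or more of a literal '3' (captured).
Scanning left to right: at [9:16] match '1113333', group 1 = '3333'.
Because there's exactly one group, `findall` drops the full match and keeps group 1 from the one hit.

['3333']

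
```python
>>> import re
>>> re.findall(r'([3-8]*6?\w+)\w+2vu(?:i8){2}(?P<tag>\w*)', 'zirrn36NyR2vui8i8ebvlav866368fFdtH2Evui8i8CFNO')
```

[('zirrn36Ny', 'ebvlav866368fFdtH2Evui8i8CFNO')]

The pattern matches zero or more of a character in [3-8], then optionally the literal '6', then one or more of a word character (captured); then one or more of a word character, then the literal '2vu', then the literal 'i8' repeated 2 times; then zero or more of a word character (captured as 'tag').
Matches: at [0:46] match 'zirrn36NyR2vui8i8ebvlav866368fFdtH2Evui8i8CFNO', groups = ('zirrn36Ny', 'ebvlav866368fFdtH2Evui8i8CFNO').
Multiple groups make `findall` return tuples — one 2-tuple for the one match.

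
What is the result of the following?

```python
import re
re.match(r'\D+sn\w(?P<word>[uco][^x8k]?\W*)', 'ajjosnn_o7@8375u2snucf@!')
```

`match` is anchored at position 0; if the pattern doesn't fit there, it returns None.
Here the string doesn't start with a match, so the call returns None.

None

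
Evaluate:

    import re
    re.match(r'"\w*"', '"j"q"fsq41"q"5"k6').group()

'"j"'

`match` is anchored at position 0; if the pattern doesn't fit there, it returns None.
The match spans [0:3] → '"j"'.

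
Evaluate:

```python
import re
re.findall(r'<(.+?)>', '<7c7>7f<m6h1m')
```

['7c7']

Scanning left to right: at [0:5] match '<7c7>', group 1 = '7c7'.
One capturing group, so `findall` returns just the captured substring from the one match — 1 in all.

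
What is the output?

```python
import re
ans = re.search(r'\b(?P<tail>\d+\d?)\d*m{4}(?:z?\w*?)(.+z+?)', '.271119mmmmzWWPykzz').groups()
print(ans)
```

('271119', 'WWPykzz')

The match spans [1:19] → '271119mmmmzWWPykzz'.
Captured: group 1 = '271119', group 2 = 'WWPykzz'.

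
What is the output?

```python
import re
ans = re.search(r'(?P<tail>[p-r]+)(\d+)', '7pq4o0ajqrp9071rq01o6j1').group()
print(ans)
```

This matches one or more of a character in [p-r] (captured as 'tail'); then one or more of a digit (captured).
`re.search` scans for the first position where the pattern succeeds.
The match spans [1:4] → 'pq4'.
Captured: group 1 = 'pq', group 2 = '4'.

pq4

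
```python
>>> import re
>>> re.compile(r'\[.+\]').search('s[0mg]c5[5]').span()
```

(1, 11)

`re.search` scans for the first position where the pattern succeeds.
The match spans [1:11] → '[0mg]c5[5]'.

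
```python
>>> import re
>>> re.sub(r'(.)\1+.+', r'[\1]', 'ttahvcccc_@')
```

`\1` has to match the exact text group 1 already captured.
Matches: at [0:11] → 'ttahvcccc_@'.
Each match is replaced using the text its own group 1 captured.

'[t]'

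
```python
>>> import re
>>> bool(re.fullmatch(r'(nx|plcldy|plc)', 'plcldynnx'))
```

False

For `fullmatch`, every character of the input must be accounted for by the pattern.
Here the string isn't matched end-to-end, so the call returns None, and `bool(None)` is False.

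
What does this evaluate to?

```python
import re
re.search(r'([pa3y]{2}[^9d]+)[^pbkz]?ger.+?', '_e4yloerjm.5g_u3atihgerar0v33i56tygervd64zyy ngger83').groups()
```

The match spans [15:38] → '3atihgerar0v33i56tygerv'.
Captured: group 1 = '3atihgerar0v33i56ty'.

('3atihgerar0v33i56ty',)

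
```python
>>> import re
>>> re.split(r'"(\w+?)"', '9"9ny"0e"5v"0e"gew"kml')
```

With a capturing group present, the delimiter's captured portion is kept in the result list.

['9', '9ny', '0e', '5v', '0e', 'gew', 'kml']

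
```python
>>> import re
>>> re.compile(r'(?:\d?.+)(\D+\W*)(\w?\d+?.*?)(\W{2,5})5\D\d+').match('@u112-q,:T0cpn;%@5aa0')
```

None

`match` is anchored at position 0; if the pattern doesn't fit there, it returns None.
Here position 0 doesn't satisfy it, so the call returns None.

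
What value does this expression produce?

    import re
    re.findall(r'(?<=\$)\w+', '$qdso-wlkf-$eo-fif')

The `(?=…)`/`(?<=…)` assertion just peeks at neighbouring text; it doesn't advance the match position.
No capturing groups, so `findall` returns the 2 full match strings.

['qdso', 'eo']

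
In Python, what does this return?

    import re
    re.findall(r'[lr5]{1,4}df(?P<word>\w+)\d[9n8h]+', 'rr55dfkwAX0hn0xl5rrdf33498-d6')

['kwAX0hn0xl5rrdf334']

This matches 1 to 4 of one of [lr5], then the literal 'df'; then one or more of a word character (captured as 'word'); then a digit, then one or more of one of [9n8h].
With a single group, `findall` returns only what that group captured — 1 item.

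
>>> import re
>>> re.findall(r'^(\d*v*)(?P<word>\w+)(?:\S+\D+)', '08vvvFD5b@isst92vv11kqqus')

[('08vvv', 'FD5b')]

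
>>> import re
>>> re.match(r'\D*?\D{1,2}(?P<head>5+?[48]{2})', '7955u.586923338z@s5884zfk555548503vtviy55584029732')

The pattern matches zero or more of a non-digit (lazy), then 1 to 2 of a non-digit; then one or more of the literal '5' (lazy), then exactly 2 of one of [48] (captured as 'head').
`re.match` won't scan ahead — the pattern has to work from the very first character.
Here position 0 doesn't satisfy it, so the call returns None.

None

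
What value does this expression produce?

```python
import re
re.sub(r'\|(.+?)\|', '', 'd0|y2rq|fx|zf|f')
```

'd0fxf'

Matches: at [2:8] → '|y2rq|'; at [10:14] → '|zf|'.
`sub` substitutes '' at each match site.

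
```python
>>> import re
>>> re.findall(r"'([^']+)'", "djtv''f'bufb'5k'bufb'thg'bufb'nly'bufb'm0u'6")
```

['f', '5k', 'thg', 'nly', 'm0u']

Matches: at [5:8] match "'f'", group 1 = 'f'; at [12:16] match "'5k'", group 1 = '5k'; at [20:25] match "'thg'", group 1 = 'thg'; at [29:34] match "'nly'", group 1 = 'nly'; at [38:43] match "'m0u'", group 1 = 'm0u'.
`findall` collects group 1 from each match (5 total).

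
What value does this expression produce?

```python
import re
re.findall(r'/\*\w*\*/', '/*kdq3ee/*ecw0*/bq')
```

['/*ecw0*/']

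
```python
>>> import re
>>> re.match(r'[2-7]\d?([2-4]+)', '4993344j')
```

None

`match` is anchored at position 0; if the pattern doesn't fit there, it returns None.
Here position 0 doesn't satisfy it, so the call returns None.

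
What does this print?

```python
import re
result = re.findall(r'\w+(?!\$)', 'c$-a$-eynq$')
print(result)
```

['eyn']

The negative lookaround is zero-width — it rules out positions where the adjacent text would match, without consuming anything.
Since nothing is captured, `findall` lists the 1 matched substring directly.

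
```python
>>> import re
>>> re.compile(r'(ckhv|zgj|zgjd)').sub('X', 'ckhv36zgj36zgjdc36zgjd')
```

'X36X36Xdc36Xd'

The regex engine tests alternatives in the order written; an earlier branch that matches wins even if a later one would match more.
Every occurrence is swapped for 'X'.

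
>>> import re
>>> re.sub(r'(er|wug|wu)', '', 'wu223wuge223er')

Alternation tries branches left to right and keeps the first one that lets the overall match succeed at that position.
Matches: at [0:2] → 'wu'; at [5:8] → 'wug'; at [12:14] → 'er'.
`sub` substitutes '' at each match site.

'223e223'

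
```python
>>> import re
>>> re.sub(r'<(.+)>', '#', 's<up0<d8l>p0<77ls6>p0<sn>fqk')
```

Matches: at [1:25] → '<up0<d8l>p0<77ls6>p0<sn>'.
Every occurrence is swapped for '#'.

's#fqk'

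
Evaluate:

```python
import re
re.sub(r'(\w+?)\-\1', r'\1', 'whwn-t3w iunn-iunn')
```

'whwn-t3w iunn'

`\1` has to match the exact text group 1 already captured.
`\1` in the replacement pulls in group 1's text for each match.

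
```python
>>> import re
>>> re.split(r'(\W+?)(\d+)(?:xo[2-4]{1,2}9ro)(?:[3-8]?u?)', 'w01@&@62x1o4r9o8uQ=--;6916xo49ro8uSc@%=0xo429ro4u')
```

['w01@&@62x1o4r9o8uQ', '=--;', '6916', 'Sc', '@%=', '0', '']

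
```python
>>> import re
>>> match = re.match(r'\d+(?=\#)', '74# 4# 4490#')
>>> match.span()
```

(0, 2)

Because the assertion is zero-width, the text it checks is not consumed and won't appear in the result.
`re.match` won't scan ahead — the pattern has to work from the very first character.
The match spans [0:2] → '74'.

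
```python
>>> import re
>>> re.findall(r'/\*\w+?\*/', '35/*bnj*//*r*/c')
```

['/*bnj*/', '/*r*/']

Scanning left to right: at [2:9] → '/*bnj*/'; at [9:14] → '/*r*/'.
Since nothing is captured, `findall` lists the 2 matched substrings directly.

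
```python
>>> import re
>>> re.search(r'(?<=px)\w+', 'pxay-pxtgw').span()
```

The positive lookaround only admits positions where the adjacent text matches; those characters stay outside the span.
The match spans [2:4] → 'ay'.

(2, 4)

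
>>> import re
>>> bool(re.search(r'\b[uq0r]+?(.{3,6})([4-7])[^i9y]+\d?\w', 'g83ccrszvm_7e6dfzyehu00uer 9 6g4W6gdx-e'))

False

Pattern: a word boundary (`\b`, zero-width); then one or more of one of [uq0r] (lazy); then 3 to 6 of any character (captured); then a character in [4-7] (captured); then one or more of any character except [i9y], then optionally a digit, then a word character.
`re.search` tries every starting position until one works.
Here nothing in the string fits, so the call returns None, and `bool(None)` is False.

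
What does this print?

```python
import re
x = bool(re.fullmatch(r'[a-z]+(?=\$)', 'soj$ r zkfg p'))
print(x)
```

`re.fullmatch` requires the pattern to consume the entire string.
Here there's no way to consume every character, so the call returns None, and `bool(None)` is False.

False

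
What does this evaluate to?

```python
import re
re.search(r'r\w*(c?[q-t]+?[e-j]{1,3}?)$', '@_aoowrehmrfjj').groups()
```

Pattern: a literal 'r', then zero or more of a word character; then optionally the literal 'c', then one or more of a character in [q-t] (lazy), then 1 to 3 of a character in [e-j] (lazy) (captured); then anchored at the end.
`re.search` tries every starting position until one works.
The match spans [6:14] → 'rehmrfjj'.
Captured: group 1 = 'rfjj'.

('rfjj',)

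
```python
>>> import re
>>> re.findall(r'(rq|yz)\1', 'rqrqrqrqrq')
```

['rq', 'rq']

A backreference is literal: `\1` must see the identical characters the first group matched.
With a single group, `findall` returns only what that group captured — 2 items.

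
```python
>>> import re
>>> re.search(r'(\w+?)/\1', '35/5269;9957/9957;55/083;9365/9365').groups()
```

The match spans [1:4] → '5/5'.
Captured: group 1 = '5'.

('5',)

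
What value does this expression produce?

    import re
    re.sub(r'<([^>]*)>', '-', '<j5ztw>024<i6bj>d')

Each match is replaced by '-'.

'-024-d'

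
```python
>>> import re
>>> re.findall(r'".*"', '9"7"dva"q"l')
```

['"7"dva"q"']

Matches: at [1:10] → '"7"dva"q"'.
`findall` yields the raw match text (1 of them) because the pattern has no groups.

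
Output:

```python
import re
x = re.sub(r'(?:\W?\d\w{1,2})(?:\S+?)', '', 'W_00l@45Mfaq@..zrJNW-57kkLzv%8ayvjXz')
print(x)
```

W_aq@..zrJNWLzvjXz

Because the quantifier is non-greedy, it stops expanding at the earliest point where the rest of the pattern can succeed.
Every occurrence is swapped for ''.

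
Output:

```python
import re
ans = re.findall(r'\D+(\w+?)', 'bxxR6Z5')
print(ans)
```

This matches one or more of a non-digit; then one or more of a word character (lazy) (captured).
A non-greedy quantifier consumes as few characters as it can — just enough that the remainder of the pattern still matches from where it stops; whatever follows it matches normally.
Walking the string: at [0:5] match 'bxxR6', group 1 = '6'; at [5:7] match 'Z5', group 1 = '5'.
One capturing group, so `findall` returns just the captured substring from each match — 2 in all.

['6', '5']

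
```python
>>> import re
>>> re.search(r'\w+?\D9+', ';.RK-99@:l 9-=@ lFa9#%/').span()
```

(2, 7)

The pattern matches one or more of a word character (lazy), then a non-digit; then one or more of a literal '9'.
The match spans [2:7] → 'RK-99'.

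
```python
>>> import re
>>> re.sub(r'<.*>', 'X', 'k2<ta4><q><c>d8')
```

'k2Xd8'

Matches: at [2:13] → '<ta4><q><c>'.
Each match is replaced by 'X'.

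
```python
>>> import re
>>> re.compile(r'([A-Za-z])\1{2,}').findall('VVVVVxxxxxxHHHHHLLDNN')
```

['V', 'x', 'H']

`\1` is not a pattern — it's the concrete string captured by group 1, re-applied verbatim.
`findall` collects group 1 from each match (3 total).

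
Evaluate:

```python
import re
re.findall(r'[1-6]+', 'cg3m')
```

This matches one or more of a character in [1-6].
Scanning left to right: at [2:3] → '3'.
Since nothing is captured, `findall` lists the 1 matched substring directly.

['3']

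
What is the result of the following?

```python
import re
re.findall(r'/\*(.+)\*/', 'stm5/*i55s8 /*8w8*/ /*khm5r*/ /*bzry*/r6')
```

['i55s8 /*8w8*/ /*khm5r*/ /*bzry']

Walking the string: at [4:38] match '/*i55s8 /*8w8*/ /*khm5r*/ /*bzry*/', group 1 = 'i55s8 /*8w8*/ /*khm5r*/ /*bzry'.
`findall` collects group 1 from the one match (1 total).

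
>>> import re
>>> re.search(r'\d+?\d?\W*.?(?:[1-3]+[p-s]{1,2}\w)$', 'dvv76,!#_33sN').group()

'76,!#_33sN'

The match spans [3:13] → '76,!#_33sN'.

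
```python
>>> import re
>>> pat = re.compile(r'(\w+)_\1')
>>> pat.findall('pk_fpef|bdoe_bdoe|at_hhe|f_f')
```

After group 1 captures some text, `\1` only succeeds where that same text appears again.
`findall` collects group 1 from each match (2 total).

['bdoe', 'f']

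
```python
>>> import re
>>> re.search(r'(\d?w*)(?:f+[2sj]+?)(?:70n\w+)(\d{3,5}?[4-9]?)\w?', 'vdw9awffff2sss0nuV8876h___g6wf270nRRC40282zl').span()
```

Pattern: optionally a digit, then zero or more of a literal 'w' (captured); then one or more of the literal 'f', then one or more of one of [2sj] (lazy) (non-capturing group); then the literal '70n', then one or more of a word character (non-capturing group); then 3 to 5 of a digit (lazy), then optionally a character in [4-9] (captured); then optionally a word character.
`re.search` scans for the first position where the pattern succeeds.
The match spans [27:43] → '6wf270nRRC40282z'.
Captured: group 1 = '6w', group 2 = '282'.

(27, 43)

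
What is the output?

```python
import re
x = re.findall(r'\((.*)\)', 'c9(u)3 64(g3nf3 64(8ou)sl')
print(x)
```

`findall` collects group 1 from the one match (1 total).

['u)3 64(g3nf3 64(8ou']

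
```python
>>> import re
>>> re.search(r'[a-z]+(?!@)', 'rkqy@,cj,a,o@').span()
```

`(?!…)`/`(?<!…)` only lets a position through if the neighbouring text does NOT match; no characters are consumed.
The match spans [0:3] → 'rkq'.

(0, 3)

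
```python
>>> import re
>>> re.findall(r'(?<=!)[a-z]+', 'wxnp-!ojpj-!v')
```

['ojpj', 'v']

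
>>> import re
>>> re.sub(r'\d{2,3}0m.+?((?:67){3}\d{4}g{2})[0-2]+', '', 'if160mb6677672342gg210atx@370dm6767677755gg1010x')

'ifx'

Pattern: 2 to 3 of a digit, then the literal '0m', then one or more of any character (lazy); then the literal '67' repeated 3 times, then exactly 4 of a digit, then exactly 2 of the literal 'g' (captured); then one or more of a character in [0-2].
Matches: at [2:47] → '160mb6677672342gg210atx@370dm6767677755gg1010'.
`sub` substitutes '' at each match site.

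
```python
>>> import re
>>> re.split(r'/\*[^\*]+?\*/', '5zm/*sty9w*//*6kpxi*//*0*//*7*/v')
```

['5zm', '', '', '', 'v']

Matches to split on: at [3:12] → '/*sty9w*/'; at [12:21] → '/*6kpxi*/'; at [21:26] → '/*0*/'; at [26:31] → '/*7*/'.
Splitting on the pattern gives 5 pieces.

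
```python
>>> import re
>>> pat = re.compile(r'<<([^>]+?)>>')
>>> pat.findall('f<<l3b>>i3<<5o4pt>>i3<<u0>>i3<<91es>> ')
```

Scanning left to right: at [1:8] match '<<l3b>>', group 1 = 'l3b'; at [10:19] match '<<5o4pt>>', group 1 = '5o4pt'; at [21:27] match '<<u0>>', group 1 = 'u0'; at [29:37] match '<<91es>>', group 1 = '91es'.
`findall` collects group 1 from each match (4 total).

['l3b', '5o4pt', 'u0', '91es']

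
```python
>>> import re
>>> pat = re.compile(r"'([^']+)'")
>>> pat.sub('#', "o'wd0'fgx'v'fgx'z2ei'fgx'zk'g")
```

'o#fgx#fgx#fgx#g'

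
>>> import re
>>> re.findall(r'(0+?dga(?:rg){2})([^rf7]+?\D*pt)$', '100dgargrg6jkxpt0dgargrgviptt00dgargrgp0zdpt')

The pattern matches one or more of the literal '0' (lazy), then the literal 'dga', then the literal 'rg' repeated 2 times (captured); then one or more of any character except [rf7] (lazy), then zero or more of a non-digit, then the literal 'pt' (captured); then anchored at the end.
Matches: at [29:44] match '00dgargrgp0zdpt', groups = ('00dgargrg', 'p0zdpt').
2 groups means the one result is a tuple of 2 captured strings — 1 here.

[('00dgargrg', 'p0zdpt')]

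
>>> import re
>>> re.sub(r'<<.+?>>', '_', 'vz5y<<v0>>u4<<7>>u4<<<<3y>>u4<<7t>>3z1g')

'vz5y_u4_u4_u4_3z1g'

Matches: at [4:10] → '<<v0>>'; at [12:17] → '<<7>>'; at [19:27] → '<<<<3y>>'; at [29:35] → '<<7t>>'.
Each match is replaced by '_'.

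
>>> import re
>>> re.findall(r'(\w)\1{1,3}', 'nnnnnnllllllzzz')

`\1` is not a pattern — it's the concrete string captured by group 1, re-applied verbatim.
One capturing group, so `findall` returns just the captured substring from each match — 5 in all.

['n', 'n', 'l', 'l', 'z']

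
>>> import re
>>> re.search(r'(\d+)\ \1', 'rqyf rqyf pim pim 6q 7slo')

None

`\1` has to match the exact text group 1 already captured.
Here nothing in the string fits, so the call returns None.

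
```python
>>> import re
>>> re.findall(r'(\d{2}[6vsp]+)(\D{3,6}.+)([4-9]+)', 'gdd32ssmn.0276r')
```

[('32ss', 'mn.027', '6')]

This matches exactly 2 of a digit, then one or more of one of [6vsp] (captured); then 3 to 6 of a non-digit, then one or more of any character (captured); then one or more of a character in [4-9] (captured).
Walking the string: at [3:14] match '32ssmn.0276', groups = ('32ss', 'mn.027', '6').
3 groups means the one result is a tuple of 3 captured strings — 1 here.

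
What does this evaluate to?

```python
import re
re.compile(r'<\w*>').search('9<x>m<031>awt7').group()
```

The match spans [1:4] → '<x>'.

'<x>'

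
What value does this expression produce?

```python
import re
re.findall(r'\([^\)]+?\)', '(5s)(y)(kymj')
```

['(5s)', '(y)']

Scanning left to right: at [0:4] → '(5s)'; at [4:7] → '(y)'.
Since nothing is captured, `findall` lists the 2 matched substrings directly.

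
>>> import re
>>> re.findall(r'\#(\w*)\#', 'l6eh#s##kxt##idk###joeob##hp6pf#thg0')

['s', 'kxt', 'idk', '', '']

`findall` collects group 1 from each match (5 total).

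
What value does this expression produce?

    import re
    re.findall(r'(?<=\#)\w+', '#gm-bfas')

Lookahead/lookbehind check context without consuming it, so the matched span excludes the asserted characters.
`findall` yields the raw match text (1 of them) because the pattern has no groups.

['gm']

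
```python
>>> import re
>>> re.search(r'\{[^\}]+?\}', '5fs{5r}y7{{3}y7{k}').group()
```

'{5r}'

`search` walks the string left to right and returns the first match it finds.
The match spans [3:7] → '{5r}'.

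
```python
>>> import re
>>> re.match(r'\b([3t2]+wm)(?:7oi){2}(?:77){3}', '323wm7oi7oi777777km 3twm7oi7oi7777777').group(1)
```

'323wm'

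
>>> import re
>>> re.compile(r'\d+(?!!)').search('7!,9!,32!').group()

`(?!…)`/`(?<!…)` only lets a position through if the neighbouring text does NOT match; no characters are consumed.
Unlike `match`, `search` isn't anchored — it looks for the pattern anywhere in the string.
The match spans [6:7] → '3'.

'3'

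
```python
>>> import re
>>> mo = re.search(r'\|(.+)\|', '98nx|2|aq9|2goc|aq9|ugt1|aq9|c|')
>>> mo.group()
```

'|2|aq9|2goc|aq9|ugt1|aq9|c|'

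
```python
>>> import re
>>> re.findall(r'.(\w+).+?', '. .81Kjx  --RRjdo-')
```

['81Kjx', 'RRjdo']

This matches any character; then one or more of a word character (captured); then one or more of any character (lazy).
Because the quantifier is non-greedy, it stops expanding at the earliest point where the rest of the pattern can succeed.
Matches: at [2:9] match '.81Kjx ', group 1 = '81Kjx'; at [11:18] match '-RRjdo-', group 1 = 'RRjdo'.
`findall` collects group 1 from each match (2 total).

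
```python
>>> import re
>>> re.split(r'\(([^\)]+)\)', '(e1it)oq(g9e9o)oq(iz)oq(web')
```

The group in the pattern means `split` returns the separators' captures alongside the pieces.

['', 'e1it', 'oq', 'g9e9o', 'oq', 'iz', 'oq(web']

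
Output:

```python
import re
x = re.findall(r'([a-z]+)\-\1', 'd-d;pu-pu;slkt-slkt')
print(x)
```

After group 1 captures some text, `\1` only succeeds where that same text appears again.
Scanning left to right: at [0:3] match 'd-d', group 1 = 'd'; at [4:9] match 'pu-pu', group 1 = 'pu'; at [10:19] match 'slkt-slkt', group 1 = 'slkt'.
`findall` collects group 1 from each match (3 total).

['d', 'pu', 'slkt']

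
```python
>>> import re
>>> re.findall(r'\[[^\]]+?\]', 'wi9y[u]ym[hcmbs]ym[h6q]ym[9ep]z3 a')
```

['[u]', '[hcmbs]', '[h6q]', '[9ep]']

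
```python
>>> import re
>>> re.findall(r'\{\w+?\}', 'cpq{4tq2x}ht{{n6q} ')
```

Matches: at [3:10] → '{4tq2x}'; at [13:18] → '{n6q}'.
No capturing groups, so `findall` returns the 2 full match strings.

['{4tq2x}', '{n6q}']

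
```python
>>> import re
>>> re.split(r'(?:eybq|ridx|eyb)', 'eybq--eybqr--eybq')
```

['', '--', 'r--', '']

Alternation tries branches left to right and keeps the first one that lets the overall match succeed at that position.
Matches to split on: at [0:4] → 'eybq'; at [6:10] → 'eybq'; at [13:17] → 'eybq'.
Splitting on the pattern gives 4 pieces.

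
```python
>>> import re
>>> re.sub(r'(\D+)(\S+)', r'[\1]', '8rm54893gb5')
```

Pattern: one or more of a non-digit (captured); then one or more of a non-whitespace character (captured).
Matches: at [1:11] → 'rm54893gb5'.
`\1` in the replacement pulls in group 1's text for each match.

'8[rm]'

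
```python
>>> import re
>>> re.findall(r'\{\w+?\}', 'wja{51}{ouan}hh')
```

Walking the string: at [3:7] → '{51}'; at [7:13] → '{ouan}'.
`findall` yields the raw match text (2 of them) because the pattern has no groups.

['{51}', '{ouan}']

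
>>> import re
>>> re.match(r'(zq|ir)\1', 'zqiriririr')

None

`match` is anchored at position 0; if the pattern doesn't fit there, it returns None.
Here position 0 doesn't satisfy it, so the call returns None.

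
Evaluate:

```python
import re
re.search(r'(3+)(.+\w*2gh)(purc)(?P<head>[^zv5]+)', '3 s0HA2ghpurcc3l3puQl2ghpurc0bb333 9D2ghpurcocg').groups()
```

('3', ' s0HA2ghpurcc3l3puQl2ghpurc0bb333 9D2gh', 'purc', 'ocg')

The match spans [0:47] → '3 s0HA2ghpurcc3l3puQl2ghpurc0bb333 9D2ghpurcocg'.
Captured: group 1 = '3', group 2 = ' s0HA2ghpurcc3l3puQl2ghpurc0bb333 9D2gh', group 3 = 'purc', group 4 = 'ocg'.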